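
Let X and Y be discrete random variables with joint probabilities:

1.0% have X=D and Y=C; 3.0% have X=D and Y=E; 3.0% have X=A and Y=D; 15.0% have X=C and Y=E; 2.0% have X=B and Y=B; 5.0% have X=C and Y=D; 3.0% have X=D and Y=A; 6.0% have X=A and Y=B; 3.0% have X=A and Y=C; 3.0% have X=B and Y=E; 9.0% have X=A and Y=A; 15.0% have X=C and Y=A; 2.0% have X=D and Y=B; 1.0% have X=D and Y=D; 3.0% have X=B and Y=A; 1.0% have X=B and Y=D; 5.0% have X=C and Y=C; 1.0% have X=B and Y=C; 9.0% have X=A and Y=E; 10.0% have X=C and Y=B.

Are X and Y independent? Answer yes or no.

Every cell satisfies P(X,Y) = P(X)·P(Y). For instance P(X=A) = 0.300, P(Y=E) = 0.300, and 0.300×0.300 = 0.090 matches the joint entry. So X and Y are independent.

yes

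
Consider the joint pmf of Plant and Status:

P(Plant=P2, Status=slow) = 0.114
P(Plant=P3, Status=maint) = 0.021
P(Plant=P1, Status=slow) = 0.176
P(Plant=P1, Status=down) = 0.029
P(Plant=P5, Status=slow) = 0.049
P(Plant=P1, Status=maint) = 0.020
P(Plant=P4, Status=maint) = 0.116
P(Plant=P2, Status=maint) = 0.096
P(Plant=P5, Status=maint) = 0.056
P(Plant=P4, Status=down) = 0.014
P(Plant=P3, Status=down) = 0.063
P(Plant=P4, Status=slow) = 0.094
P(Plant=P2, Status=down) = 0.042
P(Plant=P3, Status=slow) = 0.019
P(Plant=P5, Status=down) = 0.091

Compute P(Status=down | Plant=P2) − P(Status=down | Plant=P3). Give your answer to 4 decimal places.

P(Plant=P2) = 0.114 + 0.042 + 0.096 = 0.252; P(Status=down | Plant=P2) = 0.042/0.252 = 0.16667.
P(Plant=P3) = 0.019 + 0.063 + 0.021 = 0.103; P(Status=down | Plant=P3) = 0.063/0.103 = 0.61165.
Difference = -0.4450.

-0.4450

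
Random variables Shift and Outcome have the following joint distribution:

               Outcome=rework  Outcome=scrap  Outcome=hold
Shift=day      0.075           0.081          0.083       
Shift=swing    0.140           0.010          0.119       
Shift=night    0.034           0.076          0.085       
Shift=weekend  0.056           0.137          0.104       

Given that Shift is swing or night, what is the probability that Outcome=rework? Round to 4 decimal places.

0.3750

P(Shift=swing) = 0.140 + 0.010 + 0.119 = 0.269.
P(Shift=night) = 0.034 + 0.076 + 0.085 = 0.195.
P(Shift ∈ {swing, night}) = 0.269 + 0.195 = 0.464; P(Outcome=rework, Shift ∈ {swing, night}) = 0.140 + 0.034 = 0.174.
P(Outcome=rework | Shift ∈ {swing, night}) = 0.174/0.464 = 0.3750.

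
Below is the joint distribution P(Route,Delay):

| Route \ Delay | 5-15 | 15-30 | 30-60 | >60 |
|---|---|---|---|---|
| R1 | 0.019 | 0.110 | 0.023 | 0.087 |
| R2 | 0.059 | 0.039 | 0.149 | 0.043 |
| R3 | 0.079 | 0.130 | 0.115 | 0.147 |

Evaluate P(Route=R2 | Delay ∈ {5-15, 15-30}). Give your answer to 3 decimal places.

0.225

P(Delay=5-15) = 0.019 + 0.059 + 0.079 = 0.157.
P(Delay=15-30) = 0.110 + 0.039 + 0.130 = 0.279.
P(Delay ∈ {5-15, 15-30}) = 0.157 + 0.279 = 0.436; P(Route=R2, Delay ∈ {5-15, 15-30}) = 0.059 + 0.039 = 0.098.
P(Route=R2 | Delay ∈ {5-15, 15-30}) = 0.098/0.436 = 0.225.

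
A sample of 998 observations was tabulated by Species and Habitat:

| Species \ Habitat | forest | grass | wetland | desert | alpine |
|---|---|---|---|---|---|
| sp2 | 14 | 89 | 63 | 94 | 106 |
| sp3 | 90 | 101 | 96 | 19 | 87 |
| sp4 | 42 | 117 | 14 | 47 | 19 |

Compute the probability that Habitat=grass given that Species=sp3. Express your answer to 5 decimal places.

Total with Species=sp3: 90 + 101 + 96 + 19 + 87 = 393.
P(Habitat=grass | Species=sp3) = 101/393 = 0.25700.

0.25700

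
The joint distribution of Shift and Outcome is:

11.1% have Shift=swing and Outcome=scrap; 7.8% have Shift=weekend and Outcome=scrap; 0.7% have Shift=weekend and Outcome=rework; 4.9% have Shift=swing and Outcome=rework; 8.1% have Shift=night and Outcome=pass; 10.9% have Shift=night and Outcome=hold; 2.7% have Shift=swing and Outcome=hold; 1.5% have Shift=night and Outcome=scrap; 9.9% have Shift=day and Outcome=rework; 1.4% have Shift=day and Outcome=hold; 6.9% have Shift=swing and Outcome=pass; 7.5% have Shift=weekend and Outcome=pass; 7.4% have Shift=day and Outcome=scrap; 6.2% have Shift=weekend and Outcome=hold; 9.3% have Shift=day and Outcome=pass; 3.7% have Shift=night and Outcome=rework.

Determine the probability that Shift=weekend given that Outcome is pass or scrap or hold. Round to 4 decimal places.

0.2661

P(Outcome=pass) = 0.093 + 0.069 + 0.081 + 0.075 = 0.318.
P(Outcome=scrap) = 0.074 + 0.111 + 0.015 + 0.078 = 0.278.
P(Outcome=hold) = 0.014 + 0.027 + 0.109 + 0.062 = 0.212.
P(Outcome ∈ {pass, scrap, hold}) = 0.318 + 0.278 + 0.212 = 0.808; P(Shift=weekend, Outcome ∈ {pass, scrap, hold}) = 0.075 + 0.078 + 0.062 = 0.215.
P(Shift=weekend | Outcome ∈ {pass, scrap, hold}) = 0.215/0.808 = 0.2661.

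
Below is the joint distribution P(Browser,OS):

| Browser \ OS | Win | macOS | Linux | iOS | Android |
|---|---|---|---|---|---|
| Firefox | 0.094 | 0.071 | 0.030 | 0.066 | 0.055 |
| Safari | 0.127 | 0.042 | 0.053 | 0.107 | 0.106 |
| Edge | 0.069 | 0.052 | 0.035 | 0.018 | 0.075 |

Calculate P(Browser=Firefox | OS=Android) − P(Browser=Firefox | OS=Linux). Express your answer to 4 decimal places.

-0.0212

P(OS=Android) = 0.055 + 0.106 + 0.075 = 0.236; P(Browser=Firefox | OS=Android) = 0.055/0.236 = 0.23305.
P(OS=Linux) = 0.030 + 0.053 + 0.035 = 0.118; P(Browser=Firefox | OS=Linux) = 0.030/0.118 = 0.25424.
Difference = -0.0212.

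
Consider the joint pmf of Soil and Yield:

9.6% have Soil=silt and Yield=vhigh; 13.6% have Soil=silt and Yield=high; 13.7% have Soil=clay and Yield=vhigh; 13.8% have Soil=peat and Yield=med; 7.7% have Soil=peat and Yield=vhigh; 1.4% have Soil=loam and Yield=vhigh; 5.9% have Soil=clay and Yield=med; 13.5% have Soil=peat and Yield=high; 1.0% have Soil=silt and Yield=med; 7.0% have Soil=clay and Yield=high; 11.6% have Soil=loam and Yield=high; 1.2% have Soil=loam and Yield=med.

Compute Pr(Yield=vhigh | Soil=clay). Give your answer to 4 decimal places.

P(Soil=clay) = 0.059 + 0.070 + 0.137 = 0.266.
P(Yield=vhigh | Soil=clay) = 0.137/0.266 = 0.5150.

0.5150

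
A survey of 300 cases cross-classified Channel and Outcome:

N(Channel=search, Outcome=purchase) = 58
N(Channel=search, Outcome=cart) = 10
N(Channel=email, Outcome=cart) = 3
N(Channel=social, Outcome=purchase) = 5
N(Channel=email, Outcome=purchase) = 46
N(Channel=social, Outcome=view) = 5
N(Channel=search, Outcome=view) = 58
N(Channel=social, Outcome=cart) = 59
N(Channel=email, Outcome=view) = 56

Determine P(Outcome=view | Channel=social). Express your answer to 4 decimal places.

Total with Channel=social: 5 + 59 + 5 = 69.
P(Outcome=view | Channel=social) = 5/69 = 0.0725.

0.0725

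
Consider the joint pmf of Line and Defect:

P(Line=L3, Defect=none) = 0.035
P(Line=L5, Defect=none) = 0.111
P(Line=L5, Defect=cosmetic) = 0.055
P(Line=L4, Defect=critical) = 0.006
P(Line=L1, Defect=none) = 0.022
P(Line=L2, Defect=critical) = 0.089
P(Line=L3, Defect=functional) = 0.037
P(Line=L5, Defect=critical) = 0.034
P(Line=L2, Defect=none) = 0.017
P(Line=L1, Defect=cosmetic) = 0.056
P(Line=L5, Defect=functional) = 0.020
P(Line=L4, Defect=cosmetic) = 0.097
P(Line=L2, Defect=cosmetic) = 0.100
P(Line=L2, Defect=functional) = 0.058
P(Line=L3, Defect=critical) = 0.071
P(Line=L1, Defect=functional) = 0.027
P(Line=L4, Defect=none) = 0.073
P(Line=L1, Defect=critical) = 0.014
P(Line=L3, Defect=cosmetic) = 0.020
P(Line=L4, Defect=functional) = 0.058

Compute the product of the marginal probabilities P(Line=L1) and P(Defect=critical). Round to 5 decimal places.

0.02547

P(Line=L1) = 0.022 + 0.056 + 0.027 + 0.014 = 0.119.
P(Defect=critical) = 0.014 + 0.089 + 0.071 + 0.006 + 0.034 = 0.214.
Product: 0.119 × 0.214 = 0.02547.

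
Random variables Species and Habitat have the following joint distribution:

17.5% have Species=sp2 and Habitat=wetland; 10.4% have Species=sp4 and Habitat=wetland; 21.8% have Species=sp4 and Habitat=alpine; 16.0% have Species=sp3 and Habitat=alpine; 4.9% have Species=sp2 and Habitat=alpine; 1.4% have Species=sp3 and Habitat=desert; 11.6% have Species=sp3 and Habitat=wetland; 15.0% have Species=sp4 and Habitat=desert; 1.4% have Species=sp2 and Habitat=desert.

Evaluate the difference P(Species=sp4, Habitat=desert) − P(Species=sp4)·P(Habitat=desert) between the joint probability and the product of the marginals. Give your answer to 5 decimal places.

0.06598

P(Species=sp4) = 0.104 + 0.150 + 0.218 = 0.472.
P(Habitat=desert) = 0.014 + 0.014 + 0.150 = 0.178.
P(Species=sp4, Habitat=desert) − P(Species=sp4)P(Habitat=desert) = 0.150 − 0.472×0.178 = 0.06598.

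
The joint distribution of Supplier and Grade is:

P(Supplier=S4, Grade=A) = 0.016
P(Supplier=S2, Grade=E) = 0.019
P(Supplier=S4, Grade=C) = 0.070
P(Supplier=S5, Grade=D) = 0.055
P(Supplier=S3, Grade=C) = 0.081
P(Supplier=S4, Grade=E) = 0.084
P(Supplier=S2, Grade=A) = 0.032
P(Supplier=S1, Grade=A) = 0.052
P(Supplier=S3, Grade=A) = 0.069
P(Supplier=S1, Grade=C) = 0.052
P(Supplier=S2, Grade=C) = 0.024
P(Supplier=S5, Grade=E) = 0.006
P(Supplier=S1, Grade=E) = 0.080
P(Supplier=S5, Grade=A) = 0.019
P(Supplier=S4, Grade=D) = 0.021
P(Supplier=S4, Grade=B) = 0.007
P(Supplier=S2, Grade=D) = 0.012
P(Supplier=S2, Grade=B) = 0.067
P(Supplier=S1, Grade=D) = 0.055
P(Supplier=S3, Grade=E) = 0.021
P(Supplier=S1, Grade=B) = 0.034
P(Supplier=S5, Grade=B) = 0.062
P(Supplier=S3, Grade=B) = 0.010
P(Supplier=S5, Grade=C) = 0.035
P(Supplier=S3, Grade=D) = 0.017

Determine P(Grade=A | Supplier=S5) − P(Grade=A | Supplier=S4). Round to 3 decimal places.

0.027

P(Supplier=S5) = 0.019 + 0.062 + 0.035 + 0.055 + 0.006 = 0.177; P(Grade=A | Supplier=S5) = 0.019/0.177 = 0.1073.
P(Supplier=S4) = 0.016 + 0.007 + 0.070 + 0.021 + 0.084 = 0.198; P(Grade=A | Supplier=S4) = 0.016/0.198 = 0.0808.
Difference = 0.027.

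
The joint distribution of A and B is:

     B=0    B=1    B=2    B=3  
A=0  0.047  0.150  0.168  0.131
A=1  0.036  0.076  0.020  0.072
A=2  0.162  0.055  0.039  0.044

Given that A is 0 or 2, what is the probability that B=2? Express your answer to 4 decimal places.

0.2601

P(A=0) = 0.047 + 0.150 + 0.168 + 0.131 = 0.496.
P(A=2) = 0.162 + 0.055 + 0.039 + 0.044 = 0.300.
P(A ∈ {0, 2}) = 0.496 + 0.300 = 0.796; P(B=2, A ∈ {0, 2}) = 0.168 + 0.039 = 0.207.
P(B=2 | A ∈ {0, 2}) = 0.207/0.796 = 0.2601.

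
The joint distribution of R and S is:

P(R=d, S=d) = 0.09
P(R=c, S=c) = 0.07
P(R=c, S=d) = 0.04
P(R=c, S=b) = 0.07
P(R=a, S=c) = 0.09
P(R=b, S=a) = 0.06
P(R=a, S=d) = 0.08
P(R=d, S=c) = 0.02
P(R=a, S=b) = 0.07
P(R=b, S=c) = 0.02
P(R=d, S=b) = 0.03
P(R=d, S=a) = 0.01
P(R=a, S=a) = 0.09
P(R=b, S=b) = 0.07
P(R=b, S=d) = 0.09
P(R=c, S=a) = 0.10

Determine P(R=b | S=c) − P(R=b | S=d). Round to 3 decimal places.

-0.200

P(S=c) = 0.09 + 0.02 + 0.07 + 0.02 = 0.20; P(R=b | S=c) = 0.02/0.20 = 0.1000.
P(S=d) = 0.08 + 0.09 + 0.04 + 0.09 = 0.30; P(R=b | S=d) = 0.09/0.30 = 0.3000.
Difference = -0.200.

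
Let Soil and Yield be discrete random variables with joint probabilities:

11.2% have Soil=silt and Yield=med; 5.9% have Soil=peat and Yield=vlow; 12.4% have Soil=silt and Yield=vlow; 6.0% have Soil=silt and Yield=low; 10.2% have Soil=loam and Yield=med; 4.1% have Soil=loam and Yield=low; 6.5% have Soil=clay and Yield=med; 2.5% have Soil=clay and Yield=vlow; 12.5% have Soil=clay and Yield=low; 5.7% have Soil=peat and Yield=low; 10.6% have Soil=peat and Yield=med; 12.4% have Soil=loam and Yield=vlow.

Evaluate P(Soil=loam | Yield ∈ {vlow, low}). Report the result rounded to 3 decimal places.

0.268

P(Yield=vlow) = 0.124 + 0.025 + 0.124 + 0.059 = 0.332.
P(Yield=low) = 0.041 + 0.125 + 0.060 + 0.057 = 0.283.
P(Yield ∈ {vlow, low}) = 0.332 + 0.283 = 0.615; P(Soil=loam, Yield ∈ {vlow, low}) = 0.124 + 0.041 = 0.165.
P(Soil=loam | Yield ∈ {vlow, low}) = 0.165/0.615 = 0.268.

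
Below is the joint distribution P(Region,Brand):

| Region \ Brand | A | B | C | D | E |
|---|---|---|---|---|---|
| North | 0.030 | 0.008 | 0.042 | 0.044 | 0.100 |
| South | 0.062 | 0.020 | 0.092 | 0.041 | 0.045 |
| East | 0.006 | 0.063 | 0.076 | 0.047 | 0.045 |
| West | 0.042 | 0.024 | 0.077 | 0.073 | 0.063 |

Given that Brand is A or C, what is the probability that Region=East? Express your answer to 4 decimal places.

0.1920

P(Brand=A) = 0.030 + 0.062 + 0.006 + 0.042 = 0.140.
P(Brand=C) = 0.042 + 0.092 + 0.076 + 0.077 = 0.287.
P(Brand ∈ {A, C}) = 0.140 + 0.287 = 0.427; P(Region=East, Brand ∈ {A, C}) = 0.006 + 0.076 = 0.082.
P(Region=East | Brand ∈ {A, C}) = 0.082/0.427 = 0.1920.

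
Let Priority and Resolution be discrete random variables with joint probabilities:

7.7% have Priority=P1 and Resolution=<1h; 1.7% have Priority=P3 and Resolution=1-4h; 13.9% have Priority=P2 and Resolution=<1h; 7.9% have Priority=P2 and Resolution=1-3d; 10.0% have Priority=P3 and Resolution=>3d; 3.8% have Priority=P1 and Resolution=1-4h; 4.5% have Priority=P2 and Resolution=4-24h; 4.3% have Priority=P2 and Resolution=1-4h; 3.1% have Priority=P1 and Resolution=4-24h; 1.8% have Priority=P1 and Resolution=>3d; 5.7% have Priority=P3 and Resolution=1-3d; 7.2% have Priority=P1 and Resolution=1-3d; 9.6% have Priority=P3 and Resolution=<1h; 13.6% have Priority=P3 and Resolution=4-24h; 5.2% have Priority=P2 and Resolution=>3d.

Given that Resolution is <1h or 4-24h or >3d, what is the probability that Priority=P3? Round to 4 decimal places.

0.4784

P(Resolution=<1h) = 0.077 + 0.139 + 0.096 = 0.312.
P(Resolution=4-24h) = 0.031 + 0.045 + 0.136 = 0.212.
P(Resolution=>3d) = 0.018 + 0.052 + 0.100 = 0.170.
P(Resolution ∈ {<1h, 4-24h, >3d}) = 0.312 + 0.212 + 0.170 = 0.694; P(Priority=P3, Resolution ∈ {<1h, 4-24h, >3d}) = 0.096 + 0.136 + 0.100 = 0.332.
P(Priority=P3 | Resolution ∈ {<1h, 4-24h, >3d}) = 0.332/0.694 = 0.4784.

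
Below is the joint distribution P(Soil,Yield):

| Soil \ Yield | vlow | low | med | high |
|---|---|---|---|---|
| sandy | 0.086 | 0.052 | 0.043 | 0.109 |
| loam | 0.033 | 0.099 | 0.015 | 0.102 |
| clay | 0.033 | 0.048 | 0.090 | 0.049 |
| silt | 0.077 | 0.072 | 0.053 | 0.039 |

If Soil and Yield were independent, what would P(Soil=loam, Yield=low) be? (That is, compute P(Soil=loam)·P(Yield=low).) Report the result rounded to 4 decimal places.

P(Soil=loam) = 0.033 + 0.099 + 0.015 + 0.102 = 0.249.
P(Yield=low) = 0.052 + 0.099 + 0.048 + 0.072 = 0.271.
Product: 0.249 × 0.271 = 0.0675.

0.0675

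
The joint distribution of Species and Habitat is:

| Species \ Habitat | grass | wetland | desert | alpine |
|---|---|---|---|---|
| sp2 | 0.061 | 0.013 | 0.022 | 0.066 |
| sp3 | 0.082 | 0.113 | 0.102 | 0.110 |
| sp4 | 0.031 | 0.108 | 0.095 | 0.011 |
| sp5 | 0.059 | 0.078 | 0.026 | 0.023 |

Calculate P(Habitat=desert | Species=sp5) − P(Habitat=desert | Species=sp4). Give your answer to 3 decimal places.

-0.248

P(Species=sp5) = 0.059 + 0.078 + 0.026 + 0.023 = 0.186; P(Habitat=desert | Species=sp5) = 0.026/0.186 = 0.1398.
P(Species=sp4) = 0.031 + 0.108 + 0.095 + 0.011 = 0.245; P(Habitat=desert | Species=sp4) = 0.095/0.245 = 0.3878.
Difference = -0.248.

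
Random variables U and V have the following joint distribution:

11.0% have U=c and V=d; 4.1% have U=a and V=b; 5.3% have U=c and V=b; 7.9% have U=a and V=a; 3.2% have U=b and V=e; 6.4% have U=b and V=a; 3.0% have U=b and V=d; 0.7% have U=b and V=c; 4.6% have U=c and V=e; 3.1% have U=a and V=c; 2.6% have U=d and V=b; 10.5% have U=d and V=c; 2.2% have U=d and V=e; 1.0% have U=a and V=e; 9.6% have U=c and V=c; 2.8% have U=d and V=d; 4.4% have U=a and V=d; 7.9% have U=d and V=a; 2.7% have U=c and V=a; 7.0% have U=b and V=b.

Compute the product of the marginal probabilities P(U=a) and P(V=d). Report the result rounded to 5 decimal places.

P(U=a) = 0.079 + 0.041 + 0.031 + 0.044 + 0.010 = 0.205.
P(V=d) = 0.044 + 0.030 + 0.110 + 0.028 = 0.212.
Product: 0.205 × 0.212 = 0.04346.

0.04346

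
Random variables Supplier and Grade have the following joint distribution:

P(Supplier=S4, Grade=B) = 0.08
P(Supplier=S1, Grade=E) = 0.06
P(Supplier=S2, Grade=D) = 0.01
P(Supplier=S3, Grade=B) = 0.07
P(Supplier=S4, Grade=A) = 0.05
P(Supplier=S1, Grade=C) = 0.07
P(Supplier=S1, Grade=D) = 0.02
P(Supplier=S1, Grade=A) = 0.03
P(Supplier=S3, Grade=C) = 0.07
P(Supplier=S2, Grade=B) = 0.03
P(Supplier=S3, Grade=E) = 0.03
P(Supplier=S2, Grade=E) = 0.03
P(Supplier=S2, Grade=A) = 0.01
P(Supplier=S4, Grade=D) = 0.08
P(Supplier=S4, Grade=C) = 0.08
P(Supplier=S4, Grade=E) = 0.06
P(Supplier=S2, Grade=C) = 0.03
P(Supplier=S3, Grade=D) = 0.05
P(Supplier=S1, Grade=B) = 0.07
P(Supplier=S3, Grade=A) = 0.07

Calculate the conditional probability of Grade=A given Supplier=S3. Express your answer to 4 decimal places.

P(Supplier=S3) = 0.07 + 0.07 + 0.07 + 0.05 + 0.03 = 0.29.
P(Grade=A | Supplier=S3) = 0.07/0.29 = 0.2414.

0.2414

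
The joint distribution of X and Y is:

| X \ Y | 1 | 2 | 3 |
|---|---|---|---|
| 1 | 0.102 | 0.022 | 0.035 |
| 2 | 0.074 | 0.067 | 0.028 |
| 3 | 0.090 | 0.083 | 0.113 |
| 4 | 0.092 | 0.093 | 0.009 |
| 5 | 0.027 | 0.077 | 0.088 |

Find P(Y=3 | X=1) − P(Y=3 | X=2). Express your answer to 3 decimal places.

0.054

P(X=1) = 0.102 + 0.022 + 0.035 = 0.159; P(Y=3 | X=1) = 0.035/0.159 = 0.2201.
P(X=2) = 0.074 + 0.067 + 0.028 = 0.169; P(Y=3 | X=2) = 0.028/0.169 = 0.1657.
Difference = 0.054.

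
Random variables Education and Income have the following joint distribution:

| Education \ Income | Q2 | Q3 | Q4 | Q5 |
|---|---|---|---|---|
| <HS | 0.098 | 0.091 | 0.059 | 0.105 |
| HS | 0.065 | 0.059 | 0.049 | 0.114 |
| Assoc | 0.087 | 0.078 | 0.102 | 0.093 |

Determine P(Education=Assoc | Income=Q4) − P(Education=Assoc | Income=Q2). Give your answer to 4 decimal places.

0.1377

P(Income=Q4) = 0.059 + 0.049 + 0.102 = 0.210; P(Education=Assoc | Income=Q4) = 0.102/0.210 = 0.48571.
P(Income=Q2) = 0.098 + 0.065 + 0.087 = 0.250; P(Education=Assoc | Income=Q2) = 0.087/0.250 = 0.34800.
Difference = 0.1377.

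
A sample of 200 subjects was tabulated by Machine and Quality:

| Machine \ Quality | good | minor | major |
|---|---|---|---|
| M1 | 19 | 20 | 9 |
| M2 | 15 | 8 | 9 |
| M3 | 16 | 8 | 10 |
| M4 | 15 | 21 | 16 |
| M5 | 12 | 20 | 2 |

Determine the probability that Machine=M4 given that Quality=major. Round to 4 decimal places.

0.3478

Total with Quality=major: 9 + 9 + 10 + 16 + 2 = 46.
P(Machine=M4 | Quality=major) = 16/46 = 0.3478.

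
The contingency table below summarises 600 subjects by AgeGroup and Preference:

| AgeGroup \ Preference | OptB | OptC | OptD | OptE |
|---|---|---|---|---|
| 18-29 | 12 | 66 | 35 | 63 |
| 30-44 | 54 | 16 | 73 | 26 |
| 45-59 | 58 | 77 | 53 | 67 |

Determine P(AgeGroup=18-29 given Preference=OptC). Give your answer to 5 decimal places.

0.41509

Total with Preference=OptC: 66 + 16 + 77 = 159.
P(AgeGroup=18-29 | Preference=OptC) = 66/159 = 0.41509.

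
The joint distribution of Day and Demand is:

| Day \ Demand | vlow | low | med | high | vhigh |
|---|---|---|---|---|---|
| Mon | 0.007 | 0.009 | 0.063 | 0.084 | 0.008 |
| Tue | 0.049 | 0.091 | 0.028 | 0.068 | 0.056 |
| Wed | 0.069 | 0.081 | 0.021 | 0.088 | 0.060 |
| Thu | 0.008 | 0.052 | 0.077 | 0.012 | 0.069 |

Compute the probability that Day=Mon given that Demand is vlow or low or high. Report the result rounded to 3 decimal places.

0.162

P(Demand=vlow) = 0.007 + 0.049 + 0.069 + 0.008 = 0.133.
P(Demand=low) = 0.009 + 0.091 + 0.081 + 0.052 = 0.233.
P(Demand=high) = 0.084 + 0.068 + 0.088 + 0.012 = 0.252.
P(Demand ∈ {vlow, low, high}) = 0.133 + 0.233 + 0.252 = 0.618; P(Day=Mon, Demand ∈ {vlow, low, high}) = 0.007 + 0.009 + 0.084 = 0.100.
P(Day=Mon | Demand ∈ {vlow, low, high}) = 0.100/0.618 = 0.162.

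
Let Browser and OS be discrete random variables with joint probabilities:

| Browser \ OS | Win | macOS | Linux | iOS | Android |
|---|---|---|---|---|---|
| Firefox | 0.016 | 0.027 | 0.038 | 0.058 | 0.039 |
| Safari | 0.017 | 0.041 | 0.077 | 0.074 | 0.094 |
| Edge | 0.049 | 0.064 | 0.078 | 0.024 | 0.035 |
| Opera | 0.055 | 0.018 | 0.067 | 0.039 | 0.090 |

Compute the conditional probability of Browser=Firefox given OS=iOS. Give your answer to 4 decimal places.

P(OS=iOS) = 0.058 + 0.074 + 0.024 + 0.039 = 0.195.
P(Browser=Firefox | OS=iOS) = 0.058/0.195 = 0.2974.

0.2974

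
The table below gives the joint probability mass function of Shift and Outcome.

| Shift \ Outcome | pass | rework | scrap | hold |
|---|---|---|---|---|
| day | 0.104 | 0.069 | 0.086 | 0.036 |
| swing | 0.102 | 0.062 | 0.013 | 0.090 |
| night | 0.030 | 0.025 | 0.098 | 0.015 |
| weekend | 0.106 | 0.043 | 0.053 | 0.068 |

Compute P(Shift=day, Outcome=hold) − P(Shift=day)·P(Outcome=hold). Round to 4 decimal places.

P(Shift=day) = 0.104 + 0.069 + 0.086 + 0.036 = 0.295.
P(Outcome=hold) = 0.036 + 0.090 + 0.015 + 0.068 = 0.209.
P(Shift=day, Outcome=hold) − P(Shift=day)P(Outcome=hold) = 0.036 − 0.295×0.209 = -0.0257.

-0.0257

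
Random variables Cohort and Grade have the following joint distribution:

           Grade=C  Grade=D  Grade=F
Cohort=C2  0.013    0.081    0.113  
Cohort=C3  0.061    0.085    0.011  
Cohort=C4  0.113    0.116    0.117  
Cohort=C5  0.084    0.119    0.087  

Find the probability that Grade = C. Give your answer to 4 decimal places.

0.2710

P(Grade=C) = 0.013 + 0.061 + 0.113 + 0.084 = 0.271.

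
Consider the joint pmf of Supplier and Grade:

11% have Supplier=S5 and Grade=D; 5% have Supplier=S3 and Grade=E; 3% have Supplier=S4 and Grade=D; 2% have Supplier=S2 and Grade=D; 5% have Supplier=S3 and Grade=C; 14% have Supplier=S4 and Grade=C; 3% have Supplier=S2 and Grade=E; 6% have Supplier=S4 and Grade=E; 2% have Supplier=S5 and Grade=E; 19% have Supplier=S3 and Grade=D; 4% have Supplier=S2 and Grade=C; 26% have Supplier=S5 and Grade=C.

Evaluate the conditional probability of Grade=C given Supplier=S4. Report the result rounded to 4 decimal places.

P(Supplier=S4) = 0.14 + 0.03 + 0.06 = 0.23.
P(Grade=C | Supplier=S4) = 0.14/0.23 = 0.6087.

0.6087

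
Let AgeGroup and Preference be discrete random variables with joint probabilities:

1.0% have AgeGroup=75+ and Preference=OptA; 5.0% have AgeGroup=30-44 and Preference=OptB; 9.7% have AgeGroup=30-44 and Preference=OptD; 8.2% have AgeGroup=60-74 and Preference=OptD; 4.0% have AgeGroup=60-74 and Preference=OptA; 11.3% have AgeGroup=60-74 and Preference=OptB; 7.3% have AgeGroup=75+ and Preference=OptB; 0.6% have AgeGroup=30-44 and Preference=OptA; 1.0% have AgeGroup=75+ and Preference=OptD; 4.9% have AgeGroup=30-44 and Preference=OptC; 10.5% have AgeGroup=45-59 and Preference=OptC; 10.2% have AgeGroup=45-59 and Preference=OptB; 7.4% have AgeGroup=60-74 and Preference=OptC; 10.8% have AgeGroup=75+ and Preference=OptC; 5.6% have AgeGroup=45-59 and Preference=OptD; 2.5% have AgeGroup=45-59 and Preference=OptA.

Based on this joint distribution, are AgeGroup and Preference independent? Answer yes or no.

no

P(AgeGroup=30-44) = 0.202 and P(Preference=OptD) = 0.245, so their product is 0.04949, but P(AgeGroup=30-44, Preference=OptD) = 0.097. Since these differ, AgeGroup and Preference are not independent.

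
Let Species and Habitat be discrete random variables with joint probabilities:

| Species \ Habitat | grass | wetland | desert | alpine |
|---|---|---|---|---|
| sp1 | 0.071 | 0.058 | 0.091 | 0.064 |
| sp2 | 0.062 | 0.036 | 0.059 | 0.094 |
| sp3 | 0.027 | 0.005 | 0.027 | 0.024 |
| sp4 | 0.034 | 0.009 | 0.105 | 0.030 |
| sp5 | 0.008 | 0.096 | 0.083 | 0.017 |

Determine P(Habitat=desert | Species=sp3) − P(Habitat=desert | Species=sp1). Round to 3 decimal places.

P(Species=sp3) = 0.027 + 0.005 + 0.027 + 0.024 = 0.083; P(Habitat=desert | Species=sp3) = 0.027/0.083 = 0.3253.
P(Species=sp1) = 0.071 + 0.058 + 0.091 + 0.064 = 0.284; P(Habitat=desert | Species=sp1) = 0.091/0.284 = 0.3204.
Difference = 0.005.

0.005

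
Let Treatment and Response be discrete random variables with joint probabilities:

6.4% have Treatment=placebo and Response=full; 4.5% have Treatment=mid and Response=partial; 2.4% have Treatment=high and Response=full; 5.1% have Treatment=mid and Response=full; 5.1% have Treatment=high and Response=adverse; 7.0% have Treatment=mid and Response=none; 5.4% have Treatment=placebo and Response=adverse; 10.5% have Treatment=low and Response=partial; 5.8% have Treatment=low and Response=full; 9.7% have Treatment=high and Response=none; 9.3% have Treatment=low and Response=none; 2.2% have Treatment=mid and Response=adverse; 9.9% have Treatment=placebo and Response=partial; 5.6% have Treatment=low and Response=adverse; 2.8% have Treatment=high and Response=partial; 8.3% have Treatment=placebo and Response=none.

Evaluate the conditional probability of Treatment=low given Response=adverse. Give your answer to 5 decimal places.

P(Response=adverse) = 0.054 + 0.056 + 0.022 + 0.051 = 0.183.
P(Treatment=low | Response=adverse) = 0.056/0.183 = 0.30601.

0.30601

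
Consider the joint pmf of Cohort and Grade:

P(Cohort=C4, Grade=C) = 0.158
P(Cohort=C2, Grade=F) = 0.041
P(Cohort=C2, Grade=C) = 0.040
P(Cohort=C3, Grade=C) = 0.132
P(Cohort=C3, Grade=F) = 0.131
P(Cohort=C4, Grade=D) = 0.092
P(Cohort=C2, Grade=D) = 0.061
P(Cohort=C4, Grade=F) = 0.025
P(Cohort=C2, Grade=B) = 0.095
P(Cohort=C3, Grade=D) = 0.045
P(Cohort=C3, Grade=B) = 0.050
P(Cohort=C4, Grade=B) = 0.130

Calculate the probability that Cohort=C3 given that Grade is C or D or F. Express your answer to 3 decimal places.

P(Grade=C) = 0.040 + 0.132 + 0.158 = 0.330.
P(Grade=D) = 0.061 + 0.045 + 0.092 = 0.198.
P(Grade=F) = 0.041 + 0.131 + 0.025 = 0.197.
P(Grade ∈ {C, D, F}) = 0.330 + 0.198 + 0.197 = 0.725; P(Cohort=C3, Grade ∈ {C, D, F}) = 0.132 + 0.045 + 0.131 = 0.308.
P(Cohort=C3 | Grade ∈ {C, D, F}) = 0.308/0.725 = 0.425.

0.425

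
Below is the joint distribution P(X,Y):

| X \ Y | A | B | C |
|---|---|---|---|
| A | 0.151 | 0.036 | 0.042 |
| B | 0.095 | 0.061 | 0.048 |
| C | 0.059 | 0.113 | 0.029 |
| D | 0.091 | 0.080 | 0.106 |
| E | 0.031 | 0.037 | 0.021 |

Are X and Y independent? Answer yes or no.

no

P(X=A) = 0.229 and P(Y=A) = 0.427, so their product is 0.09778, but P(X=A, Y=A) = 0.151. Since these differ, X and Y are not independent.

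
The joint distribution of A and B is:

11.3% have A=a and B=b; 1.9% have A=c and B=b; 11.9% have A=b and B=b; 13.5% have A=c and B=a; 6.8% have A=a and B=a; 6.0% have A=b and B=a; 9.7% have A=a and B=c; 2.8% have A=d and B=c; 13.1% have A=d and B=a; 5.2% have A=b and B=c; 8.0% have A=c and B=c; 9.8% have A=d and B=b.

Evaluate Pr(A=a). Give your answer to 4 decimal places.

P(A=a) = 0.068 + 0.113 + 0.097 = 0.278.

0.2780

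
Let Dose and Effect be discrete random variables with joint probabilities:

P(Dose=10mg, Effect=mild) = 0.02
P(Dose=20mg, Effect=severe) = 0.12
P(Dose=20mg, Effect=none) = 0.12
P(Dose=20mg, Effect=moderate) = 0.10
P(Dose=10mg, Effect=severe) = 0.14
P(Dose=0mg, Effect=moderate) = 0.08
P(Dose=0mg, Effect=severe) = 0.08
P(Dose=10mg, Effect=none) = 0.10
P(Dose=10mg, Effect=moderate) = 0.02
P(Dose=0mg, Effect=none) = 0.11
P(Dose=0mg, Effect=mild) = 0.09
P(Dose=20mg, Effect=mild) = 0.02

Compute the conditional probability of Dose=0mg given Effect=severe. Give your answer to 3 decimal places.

P(Effect=severe) = 0.08 + 0.14 + 0.12 = 0.34.
P(Dose=0mg | Effect=severe) = 0.08/0.34 = 0.235.

0.235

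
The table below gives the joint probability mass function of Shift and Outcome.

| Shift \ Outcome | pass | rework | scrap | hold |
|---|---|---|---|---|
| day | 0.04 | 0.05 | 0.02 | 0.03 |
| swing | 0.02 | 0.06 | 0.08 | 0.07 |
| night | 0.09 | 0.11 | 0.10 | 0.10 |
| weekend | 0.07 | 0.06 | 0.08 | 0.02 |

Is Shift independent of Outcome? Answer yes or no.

P(Shift=weekend) = 0.23 and P(Outcome=hold) = 0.22, so their product is 0.0506, but P(Shift=weekend, Outcome=hold) = 0.02. Since these differ, Shift and Outcome are not independent.

no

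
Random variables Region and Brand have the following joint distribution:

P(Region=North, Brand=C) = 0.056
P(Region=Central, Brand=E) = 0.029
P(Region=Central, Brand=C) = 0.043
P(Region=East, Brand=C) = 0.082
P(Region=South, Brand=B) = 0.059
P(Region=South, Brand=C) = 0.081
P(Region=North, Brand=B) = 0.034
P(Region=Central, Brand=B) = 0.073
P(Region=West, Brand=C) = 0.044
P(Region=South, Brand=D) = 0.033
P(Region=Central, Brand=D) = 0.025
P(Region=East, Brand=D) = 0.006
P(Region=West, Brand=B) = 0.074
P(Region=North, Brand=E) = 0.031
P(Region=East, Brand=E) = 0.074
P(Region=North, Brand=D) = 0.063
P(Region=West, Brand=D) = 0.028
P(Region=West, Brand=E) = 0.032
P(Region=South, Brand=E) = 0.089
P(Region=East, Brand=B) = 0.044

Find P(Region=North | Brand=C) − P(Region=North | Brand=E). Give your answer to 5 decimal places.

P(Brand=C) = 0.056 + 0.081 + 0.082 + 0.044 + 0.043 = 0.306; P(Region=North | Brand=C) = 0.056/0.306 = 0.183007.
P(Brand=E) = 0.031 + 0.089 + 0.074 + 0.032 + 0.029 = 0.255; P(Region=North | Brand=E) = 0.031/0.255 = 0.121569.
Difference = 0.06144.

0.06144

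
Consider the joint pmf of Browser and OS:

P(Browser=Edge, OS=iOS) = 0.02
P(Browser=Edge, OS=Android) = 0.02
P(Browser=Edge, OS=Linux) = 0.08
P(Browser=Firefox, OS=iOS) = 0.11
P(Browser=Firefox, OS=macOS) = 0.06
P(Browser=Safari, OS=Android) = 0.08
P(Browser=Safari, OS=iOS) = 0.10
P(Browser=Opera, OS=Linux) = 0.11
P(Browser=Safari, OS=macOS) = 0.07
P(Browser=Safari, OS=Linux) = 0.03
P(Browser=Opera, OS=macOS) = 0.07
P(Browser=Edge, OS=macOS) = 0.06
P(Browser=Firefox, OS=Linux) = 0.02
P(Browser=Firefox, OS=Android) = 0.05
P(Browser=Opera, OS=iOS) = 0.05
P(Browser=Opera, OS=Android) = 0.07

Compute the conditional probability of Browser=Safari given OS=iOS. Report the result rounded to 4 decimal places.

0.3571

P(OS=iOS) = 0.11 + 0.10 + 0.02 + 0.05 = 0.28.
P(Browser=Safari | OS=iOS) = 0.10/0.28 = 0.3571.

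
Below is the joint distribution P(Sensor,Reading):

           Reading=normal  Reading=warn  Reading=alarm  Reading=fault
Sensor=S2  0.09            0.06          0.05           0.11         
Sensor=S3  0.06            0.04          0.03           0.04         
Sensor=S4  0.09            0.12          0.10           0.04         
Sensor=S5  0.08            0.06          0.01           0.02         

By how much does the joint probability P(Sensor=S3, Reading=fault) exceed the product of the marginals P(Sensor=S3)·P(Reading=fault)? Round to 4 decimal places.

0.0043

P(Sensor=S3) = 0.06 + 0.04 + 0.03 + 0.04 = 0.17.
P(Reading=fault) = 0.11 + 0.04 + 0.04 + 0.02 = 0.21.
P(Sensor=S3, Reading=fault) − P(Sensor=S3)P(Reading=fault) = 0.04 − 0.17×0.21 = 0.0043.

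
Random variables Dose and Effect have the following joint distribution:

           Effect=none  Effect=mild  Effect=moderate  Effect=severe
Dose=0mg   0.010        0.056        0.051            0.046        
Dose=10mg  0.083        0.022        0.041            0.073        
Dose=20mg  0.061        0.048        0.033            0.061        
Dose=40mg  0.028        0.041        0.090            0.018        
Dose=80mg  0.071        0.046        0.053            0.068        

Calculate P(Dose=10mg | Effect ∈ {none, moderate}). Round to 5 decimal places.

P(Effect=none) = 0.010 + 0.083 + 0.061 + 0.028 + 0.071 = 0.253.
P(Effect=moderate) = 0.051 + 0.041 + 0.033 + 0.090 + 0.053 = 0.268.
P(Effect ∈ {none, moderate}) = 0.253 + 0.268 = 0.521; P(Dose=10mg, Effect ∈ {none, moderate}) = 0.083 + 0.041 = 0.124.
P(Dose=10mg | Effect ∈ {none, moderate}) = 0.124/0.521 = 0.23800.

0.23800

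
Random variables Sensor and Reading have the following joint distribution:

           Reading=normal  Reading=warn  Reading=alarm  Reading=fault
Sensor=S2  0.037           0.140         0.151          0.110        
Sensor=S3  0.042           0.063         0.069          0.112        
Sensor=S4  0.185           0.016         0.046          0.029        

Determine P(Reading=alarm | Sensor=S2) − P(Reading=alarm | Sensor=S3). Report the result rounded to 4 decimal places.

P(Sensor=S2) = 0.037 + 0.140 + 0.151 + 0.110 = 0.438; P(Reading=alarm | Sensor=S2) = 0.151/0.438 = 0.34475.
P(Sensor=S3) = 0.042 + 0.063 + 0.069 + 0.112 = 0.286; P(Reading=alarm | Sensor=S3) = 0.069/0.286 = 0.24126.
Difference = 0.1035.

0.1035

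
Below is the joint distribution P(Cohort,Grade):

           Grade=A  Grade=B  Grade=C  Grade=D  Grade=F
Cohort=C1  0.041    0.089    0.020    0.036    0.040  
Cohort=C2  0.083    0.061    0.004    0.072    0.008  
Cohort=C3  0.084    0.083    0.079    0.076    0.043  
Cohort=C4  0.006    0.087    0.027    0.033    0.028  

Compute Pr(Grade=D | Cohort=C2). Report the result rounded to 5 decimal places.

0.31579

P(Cohort=C2) = 0.083 + 0.061 + 0.004 + 0.072 + 0.008 = 0.228.
P(Grade=D | Cohort=C2) = 0.072/0.228 = 0.31579.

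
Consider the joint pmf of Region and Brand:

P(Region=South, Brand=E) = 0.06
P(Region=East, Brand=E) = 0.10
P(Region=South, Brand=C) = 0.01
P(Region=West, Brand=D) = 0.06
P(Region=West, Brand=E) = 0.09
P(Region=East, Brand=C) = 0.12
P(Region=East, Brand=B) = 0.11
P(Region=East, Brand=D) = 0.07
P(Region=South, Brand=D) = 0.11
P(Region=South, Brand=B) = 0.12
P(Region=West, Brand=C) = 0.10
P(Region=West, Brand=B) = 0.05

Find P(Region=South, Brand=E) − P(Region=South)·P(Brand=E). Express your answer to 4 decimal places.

P(Region=South) = 0.12 + 0.01 + 0.11 + 0.06 = 0.30.
P(Brand=E) = 0.06 + 0.10 + 0.09 = 0.25.
P(Region=South, Brand=E) − P(Region=South)P(Brand=E) = 0.06 − 0.30×0.25 = -0.0150.

-0.0150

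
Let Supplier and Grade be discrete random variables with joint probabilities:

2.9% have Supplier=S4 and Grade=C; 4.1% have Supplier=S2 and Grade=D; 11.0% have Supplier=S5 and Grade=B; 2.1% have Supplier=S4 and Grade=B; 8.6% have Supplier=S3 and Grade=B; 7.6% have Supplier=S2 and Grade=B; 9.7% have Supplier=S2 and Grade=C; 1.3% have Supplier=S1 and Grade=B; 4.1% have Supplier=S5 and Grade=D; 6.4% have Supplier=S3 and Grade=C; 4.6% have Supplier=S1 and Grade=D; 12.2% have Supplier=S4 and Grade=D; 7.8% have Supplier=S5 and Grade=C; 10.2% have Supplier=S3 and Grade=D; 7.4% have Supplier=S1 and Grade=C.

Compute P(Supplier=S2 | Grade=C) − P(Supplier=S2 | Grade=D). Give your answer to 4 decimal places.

P(Grade=C) = 0.074 + 0.097 + 0.064 + 0.029 + 0.078 = 0.342; P(Supplier=S2 | Grade=C) = 0.097/0.342 = 0.28363.
P(Grade=D) = 0.046 + 0.041 + 0.102 + 0.122 + 0.041 = 0.352; P(Supplier=S2 | Grade=D) = 0.041/0.352 = 0.11648.
Difference = 0.1671.

0.1671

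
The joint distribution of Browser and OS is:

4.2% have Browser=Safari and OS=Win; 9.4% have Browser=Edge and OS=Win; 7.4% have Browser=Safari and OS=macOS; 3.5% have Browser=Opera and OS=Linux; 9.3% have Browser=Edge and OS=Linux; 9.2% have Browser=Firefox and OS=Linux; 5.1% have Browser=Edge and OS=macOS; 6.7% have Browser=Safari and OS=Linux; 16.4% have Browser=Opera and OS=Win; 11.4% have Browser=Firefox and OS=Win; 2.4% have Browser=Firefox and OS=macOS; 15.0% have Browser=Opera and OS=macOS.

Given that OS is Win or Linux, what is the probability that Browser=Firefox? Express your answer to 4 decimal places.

0.2939

P(OS=Win) = 0.114 + 0.042 + 0.094 + 0.164 = 0.414.
P(OS=Linux) = 0.092 + 0.067 + 0.093 + 0.035 = 0.287.
P(OS ∈ {Win, Linux}) = 0.414 + 0.287 = 0.701; P(Browser=Firefox, OS ∈ {Win, Linux}) = 0.114 + 0.092 = 0.206.
P(Browser=Firefox | OS ∈ {Win, Linux}) = 0.206/0.701 = 0.2939.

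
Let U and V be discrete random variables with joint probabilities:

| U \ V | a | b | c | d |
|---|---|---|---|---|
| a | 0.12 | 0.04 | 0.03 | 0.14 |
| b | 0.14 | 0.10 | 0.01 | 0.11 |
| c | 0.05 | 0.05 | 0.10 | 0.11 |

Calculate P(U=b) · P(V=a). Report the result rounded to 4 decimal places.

0.1116

P(U=b) = 0.14 + 0.10 + 0.01 + 0.11 = 0.36.
P(V=a) = 0.12 + 0.14 + 0.05 = 0.31.
Product: 0.36 × 0.31 = 0.1116.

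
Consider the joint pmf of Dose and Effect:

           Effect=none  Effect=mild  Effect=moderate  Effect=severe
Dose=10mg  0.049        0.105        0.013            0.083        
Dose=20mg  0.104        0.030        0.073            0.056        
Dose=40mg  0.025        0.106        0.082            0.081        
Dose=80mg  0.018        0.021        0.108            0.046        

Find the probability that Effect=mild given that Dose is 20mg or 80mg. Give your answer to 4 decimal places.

0.1118

P(Dose=20mg) = 0.104 + 0.030 + 0.073 + 0.056 = 0.263.
P(Dose=80mg) = 0.018 + 0.021 + 0.108 + 0.046 = 0.193.
P(Dose ∈ {20mg, 80mg}) = 0.263 + 0.193 = 0.456; P(Effect=mild, Dose ∈ {20mg, 80mg}) = 0.030 + 0.021 = 0.051.
P(Effect=mild | Dose ∈ {20mg, 80mg}) = 0.051/0.456 = 0.1118.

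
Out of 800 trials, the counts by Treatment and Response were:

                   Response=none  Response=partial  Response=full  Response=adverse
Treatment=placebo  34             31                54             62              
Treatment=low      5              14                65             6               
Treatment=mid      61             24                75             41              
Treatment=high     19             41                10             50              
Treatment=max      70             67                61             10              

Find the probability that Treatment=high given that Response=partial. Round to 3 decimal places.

0.232

Total with Response=partial: 31 + 14 + 24 + 41 + 67 = 177.
P(Treatment=high | Response=partial) = 41/177 = 0.232.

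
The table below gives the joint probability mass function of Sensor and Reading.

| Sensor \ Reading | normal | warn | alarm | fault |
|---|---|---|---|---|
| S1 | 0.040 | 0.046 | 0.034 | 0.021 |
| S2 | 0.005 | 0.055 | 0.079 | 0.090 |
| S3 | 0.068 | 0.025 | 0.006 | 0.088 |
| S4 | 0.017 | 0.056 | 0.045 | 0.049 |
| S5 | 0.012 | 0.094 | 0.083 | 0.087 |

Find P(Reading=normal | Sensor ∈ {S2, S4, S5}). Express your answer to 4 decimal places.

P(Sensor=S2) = 0.005 + 0.055 + 0.079 + 0.090 = 0.229.
P(Sensor=S4) = 0.017 + 0.056 + 0.045 + 0.049 = 0.167.
P(Sensor=S5) = 0.012 + 0.094 + 0.083 + 0.087 = 0.276.
P(Sensor ∈ {S2, S4, S5}) = 0.229 + 0.167 + 0.276 = 0.672; P(Reading=normal, Sensor ∈ {S2, S4, S5}) = 0.005 + 0.017 + 0.012 = 0.034.
P(Reading=normal | Sensor ∈ {S2, S4, S5}) = 0.034/0.672 = 0.0506.

0.0506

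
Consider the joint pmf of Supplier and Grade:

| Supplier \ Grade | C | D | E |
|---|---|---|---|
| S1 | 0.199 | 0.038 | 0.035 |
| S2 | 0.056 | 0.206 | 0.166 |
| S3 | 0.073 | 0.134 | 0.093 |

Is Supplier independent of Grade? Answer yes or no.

no

P(Supplier=S1) = 0.272 and P(Grade=C) = 0.328, so their product is 0.08922, but P(Supplier=S1, Grade=C) = 0.199. Since these differ, Supplier and Grade are not independent.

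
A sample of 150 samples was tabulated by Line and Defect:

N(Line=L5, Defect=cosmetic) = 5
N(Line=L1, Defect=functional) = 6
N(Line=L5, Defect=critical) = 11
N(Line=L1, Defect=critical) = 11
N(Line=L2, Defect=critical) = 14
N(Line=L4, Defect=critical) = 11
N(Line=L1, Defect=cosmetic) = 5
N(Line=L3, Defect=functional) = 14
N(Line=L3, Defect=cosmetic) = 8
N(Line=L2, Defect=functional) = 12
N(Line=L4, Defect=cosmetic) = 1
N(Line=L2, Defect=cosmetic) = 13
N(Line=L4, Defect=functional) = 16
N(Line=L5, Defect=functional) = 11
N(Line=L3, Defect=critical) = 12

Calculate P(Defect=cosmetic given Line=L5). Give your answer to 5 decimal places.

Total with Line=L5: 5 + 11 + 11 = 27.
P(Defect=cosmetic | Line=L5) = 5/27 = 0.18519.

0.18519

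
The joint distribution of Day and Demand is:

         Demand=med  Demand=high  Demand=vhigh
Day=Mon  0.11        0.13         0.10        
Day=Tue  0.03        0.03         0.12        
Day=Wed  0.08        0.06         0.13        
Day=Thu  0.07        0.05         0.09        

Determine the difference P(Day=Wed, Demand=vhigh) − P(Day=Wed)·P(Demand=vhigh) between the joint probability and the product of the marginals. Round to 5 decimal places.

P(Day=Wed) = 0.08 + 0.06 + 0.13 = 0.27.
P(Demand=vhigh) = 0.10 + 0.12 + 0.13 + 0.09 = 0.44.
P(Day=Wed, Demand=vhigh) − P(Day=Wed)P(Demand=vhigh) = 0.13 − 0.27×0.44 = 0.01120.

0.01120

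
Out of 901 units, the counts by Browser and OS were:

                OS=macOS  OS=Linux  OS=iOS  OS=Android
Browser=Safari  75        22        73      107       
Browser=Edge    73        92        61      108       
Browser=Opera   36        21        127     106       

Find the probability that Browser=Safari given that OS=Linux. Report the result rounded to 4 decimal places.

0.1630

Total with OS=Linux: 22 + 92 + 21 = 135.
P(Browser=Safari | OS=Linux) = 22/135 = 0.1630.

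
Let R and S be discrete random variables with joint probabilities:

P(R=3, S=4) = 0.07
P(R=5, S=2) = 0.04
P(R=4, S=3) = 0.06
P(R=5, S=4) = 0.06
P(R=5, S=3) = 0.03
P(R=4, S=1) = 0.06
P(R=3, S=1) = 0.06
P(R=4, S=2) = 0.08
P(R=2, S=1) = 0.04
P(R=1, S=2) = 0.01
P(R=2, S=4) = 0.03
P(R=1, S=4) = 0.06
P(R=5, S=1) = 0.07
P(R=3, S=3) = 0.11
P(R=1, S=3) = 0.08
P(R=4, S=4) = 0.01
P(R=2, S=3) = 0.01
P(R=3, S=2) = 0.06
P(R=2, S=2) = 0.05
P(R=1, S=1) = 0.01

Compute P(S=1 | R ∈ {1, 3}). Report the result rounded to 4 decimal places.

0.1522

P(R=1) = 0.01 + 0.01 + 0.08 + 0.06 = 0.16.
P(R=3) = 0.06 + 0.06 + 0.11 + 0.07 = 0.30.
P(R ∈ {1, 3}) = 0.16 + 0.30 = 0.46; P(S=1, R ∈ {1, 3}) = 0.01 + 0.06 = 0.07.
P(S=1 | R ∈ {1, 3}) = 0.07/0.46 = 0.1522.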